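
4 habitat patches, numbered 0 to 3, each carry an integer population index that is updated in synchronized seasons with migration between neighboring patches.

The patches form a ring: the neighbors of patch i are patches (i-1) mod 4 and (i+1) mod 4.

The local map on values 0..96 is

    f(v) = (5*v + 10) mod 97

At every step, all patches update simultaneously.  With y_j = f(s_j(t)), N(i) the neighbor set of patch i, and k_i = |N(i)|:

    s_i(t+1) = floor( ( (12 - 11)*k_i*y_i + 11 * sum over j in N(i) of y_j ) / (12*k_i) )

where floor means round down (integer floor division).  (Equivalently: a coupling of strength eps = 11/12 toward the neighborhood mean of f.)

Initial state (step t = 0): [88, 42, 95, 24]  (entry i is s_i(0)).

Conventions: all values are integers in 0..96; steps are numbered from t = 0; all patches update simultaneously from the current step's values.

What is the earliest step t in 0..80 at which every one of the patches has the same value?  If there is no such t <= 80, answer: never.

Simulating step by step:
t=0: [88, 42, 95, 24]  (not all equal)
t=1: [32, 30, 27, 31]  (not all equal)
t=2: [66, 60, 64, 61]  (not all equal)
t=3: [23, 41, 22, 42]  (not all equal)
t=4: [23, 25, 23, 25]  (not all equal)
t=5: [37, 28, 37, 28]  (not all equal)
t=6: [48, 5, 48, 5]  (not all equal)
t=7: [36, 54, 36, 54]  (not all equal)
t=8: [86, 92, 86, 92]  (not all equal)
t=9: [79, 54, 79, 54]  (not all equal)
t=10: [80, 22, 80, 22]  (not all equal)
t=11: [22, 22, 22, 22]  (all equal)

Answer: 11
Key observation: Synchronization is absorbing here: once all patches are equal they stay equal, and step 11 is the first all-equal step.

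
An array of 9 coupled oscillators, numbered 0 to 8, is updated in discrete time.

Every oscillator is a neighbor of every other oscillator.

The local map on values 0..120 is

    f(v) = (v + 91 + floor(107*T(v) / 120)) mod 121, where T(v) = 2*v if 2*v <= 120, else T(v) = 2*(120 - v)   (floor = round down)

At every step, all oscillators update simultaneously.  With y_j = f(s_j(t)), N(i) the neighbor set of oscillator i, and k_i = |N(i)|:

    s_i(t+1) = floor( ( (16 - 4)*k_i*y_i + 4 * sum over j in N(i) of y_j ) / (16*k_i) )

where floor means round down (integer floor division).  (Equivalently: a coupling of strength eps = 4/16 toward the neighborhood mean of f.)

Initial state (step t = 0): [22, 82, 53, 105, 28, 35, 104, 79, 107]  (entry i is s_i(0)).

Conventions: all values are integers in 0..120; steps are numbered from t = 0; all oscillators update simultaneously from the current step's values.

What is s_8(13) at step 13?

Answer: s_8(13) = 105

Derivation:
t=0: [22, 82, 53, 105, 28, 35, 104, 79, 107]
t=1: [43, 106, 105, 94, 55, 69, 94, 22, 93]
t=2: [84, 92, 93, 99, 22, 26, 99, 42, 100]
t=3: [110, 105, 105, 101, 47, 55, 101, 87, 100]
t=4: [95, 98, 98, 100, 97, 27, 100, 108, 101]
t=5: [106, 104, 104, 103, 105, 60, 103, 98, 102]
t=6: [98, 99, 99, 100, 98, 37, 100, 103, 100]
t=7: [105, 104, 104, 104, 105, 80, 104, 102, 104]
t=8: [98, 98, 98, 98, 98, 25, 98, 100, 98]
t=9: [104, 104, 104, 104, 104, 55, 104, 103, 104]
t=10: [98, 98, 98, 98, 98, 27, 98, 99, 98]
t=11: [105, 105, 105, 105, 105, 60, 105, 104, 105]
t=12: [98, 98, 98, 98, 98, 37, 98, 99, 98]
t=13: [105, 105, 105, 105, 105, 80, 105, 105, 105]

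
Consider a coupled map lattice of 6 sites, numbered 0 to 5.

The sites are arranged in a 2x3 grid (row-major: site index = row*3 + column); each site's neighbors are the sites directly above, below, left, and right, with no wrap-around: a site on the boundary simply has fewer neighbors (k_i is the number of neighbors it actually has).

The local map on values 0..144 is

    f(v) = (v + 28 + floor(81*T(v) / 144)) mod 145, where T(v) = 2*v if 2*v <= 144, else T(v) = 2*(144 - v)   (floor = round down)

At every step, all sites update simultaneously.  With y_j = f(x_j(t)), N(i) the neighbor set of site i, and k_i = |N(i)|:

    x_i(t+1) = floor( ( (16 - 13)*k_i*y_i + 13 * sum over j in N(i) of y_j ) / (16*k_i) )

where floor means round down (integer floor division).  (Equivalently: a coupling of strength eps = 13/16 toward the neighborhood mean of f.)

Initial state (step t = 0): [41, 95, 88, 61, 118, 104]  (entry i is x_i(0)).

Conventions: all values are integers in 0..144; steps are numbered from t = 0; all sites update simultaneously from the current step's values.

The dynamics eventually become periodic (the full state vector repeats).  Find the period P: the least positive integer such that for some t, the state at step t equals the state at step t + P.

Answer: 4
Key observation: The state at step 5, [32, 32, 32, 32, 32, 32], reappears at step 9 — and no state repeats earlier — so the cycle the system enters has period 4.

Derivation:
t=0: [41, 95, 88, 61, 118, 104]
t=1: [39, 54, 32, 61, 26, 32]
t=2: [83, 104, 114, 80, 83, 90]
t=3: [33, 32, 32, 34, 33, 32]
t=4: [98, 97, 96, 98, 97, 96]
t=5: [32, 32, 32, 32, 32, 32]
t=6: [96, 96, 96, 96, 96, 96]
t=7: [33, 33, 33, 33, 33, 33]
t=8: [98, 98, 98, 98, 98, 98]
t=9: [32, 32, 32, 32, 32, 32]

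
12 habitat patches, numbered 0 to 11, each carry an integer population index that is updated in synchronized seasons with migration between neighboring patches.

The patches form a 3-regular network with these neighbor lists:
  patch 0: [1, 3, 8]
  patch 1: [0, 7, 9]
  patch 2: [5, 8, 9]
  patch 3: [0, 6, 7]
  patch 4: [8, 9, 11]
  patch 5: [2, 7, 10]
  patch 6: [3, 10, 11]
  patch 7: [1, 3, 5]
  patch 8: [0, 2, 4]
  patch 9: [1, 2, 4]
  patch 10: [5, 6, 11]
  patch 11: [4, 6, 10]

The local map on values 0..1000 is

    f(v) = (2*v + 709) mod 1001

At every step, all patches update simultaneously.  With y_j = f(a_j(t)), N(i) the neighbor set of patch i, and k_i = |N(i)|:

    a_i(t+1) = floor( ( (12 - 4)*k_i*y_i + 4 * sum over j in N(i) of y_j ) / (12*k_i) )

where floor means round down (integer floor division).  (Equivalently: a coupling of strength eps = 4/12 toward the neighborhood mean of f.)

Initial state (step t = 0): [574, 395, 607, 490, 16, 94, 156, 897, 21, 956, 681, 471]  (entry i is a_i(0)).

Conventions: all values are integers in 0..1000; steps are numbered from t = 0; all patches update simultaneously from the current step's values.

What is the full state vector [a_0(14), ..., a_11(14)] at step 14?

Simulating step by step:
t=0: [574, 395, 607, 490, 16, 94, 156, 897, 21, 956, 681, 471]
t=1: [785, 551, 866, 611, 718, 763, 169, 565, 780, 652, 220, 525]
t=2: [407, 665, 349, 749, 210, 313, 234, 777, 273, 162, 213, 542]
t=3: [403, 115, 339, 243, 205, 311, 243, 238, 286, 84, 234, 576]
t=4: [499, 801, 422, 228, 302, 302, 266, 285, 299, 745, 271, 627]
t=5: [557, 337, 458, 245, 370, 328, 312, 272, 378, 261, 334, 730]
t=6: [664, 399, 533, 288, 394, 381, 303, 272, 519, 314, 346, 239]
t=7: [194, 406, 688, 256, 471, 471, 306, 308, 642, 421, 374, 258]
t=8: [256, 454, 298, 228, 629, 529, 313, 370, 753, 505, 436, 307]
t=9: [257, 564, 391, 220, 783, 658, 341, 470, 307, 688, 544, 423]
t=10: [293, 663, 374, 238, 288, 230, 426, 543, 324, 233, 638, 531]
t=11: [259, 162, 381, 305, 333, 360, 588, 572, 352, 201, 822, 716]
t=12: [235, 153, 418, 430, 322, 471, 679, 654, 393, 170, 395, 271]
t=13: [238, 36, 495, 407, 322, 550, 189, 146, 448, 133, 439, 268]
t=14: [334, 649, 730, 378, 437, 681, 207, 234, 539, 853, 517, 276]

Answer: [334, 649, 730, 378, 437, 681, 207, 234, 539, 853, 517, 276]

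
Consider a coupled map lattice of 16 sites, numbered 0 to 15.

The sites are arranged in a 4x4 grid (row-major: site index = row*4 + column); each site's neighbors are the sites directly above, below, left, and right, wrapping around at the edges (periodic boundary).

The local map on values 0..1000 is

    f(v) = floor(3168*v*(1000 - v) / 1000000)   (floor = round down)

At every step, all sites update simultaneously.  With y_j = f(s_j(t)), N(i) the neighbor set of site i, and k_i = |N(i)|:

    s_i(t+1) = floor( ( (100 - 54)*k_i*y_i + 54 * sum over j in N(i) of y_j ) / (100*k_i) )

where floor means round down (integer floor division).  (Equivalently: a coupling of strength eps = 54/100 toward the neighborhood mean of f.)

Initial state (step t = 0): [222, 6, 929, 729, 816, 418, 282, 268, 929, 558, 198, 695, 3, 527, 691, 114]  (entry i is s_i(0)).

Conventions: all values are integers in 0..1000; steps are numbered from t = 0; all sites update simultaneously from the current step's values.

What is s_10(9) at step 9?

Simulating step by step:
t=0: [222, 6, 929, 729, 816, 418, 282, 268, 929, 558, 198, 695, 3, 527, 691, 114]
t=1: [403, 320, 360, 516, 508, 612, 578, 611, 357, 665, 605, 531, 255, 563, 556, 414]
t=2: [738, 724, 744, 770, 767, 745, 758, 770, 723, 731, 759, 768, 686, 733, 769, 753]
t=3: [611, 620, 592, 577, 585, 600, 583, 564, 620, 614, 580, 578, 645, 622, 581, 590]
t=4: [752, 750, 765, 768, 763, 759, 769, 774, 750, 752, 768, 768, 739, 746, 765, 762]
t=5: [587, 588, 570, 568, 575, 579, 564, 560, 588, 586, 567, 568, 599, 595, 573, 575]
t=6: [768, 768, 775, 775, 772, 772, 777, 778, 768, 768, 775, 775, 764, 765, 773, 773]
t=7: [562, 562, 553, 553, 557, 557, 550, 549, 562, 562, 553, 553, 566, 566, 556, 556]
t=8: [779, 779, 782, 782, 780, 780, 783, 783, 779, 779, 782, 782, 778, 778, 781, 781]
t=9: [544, 544, 540, 540, 542, 542, 539, 539, 544, 544, 540, 540, 545, 545, 541, 541]

Answer: s_10(9) = 540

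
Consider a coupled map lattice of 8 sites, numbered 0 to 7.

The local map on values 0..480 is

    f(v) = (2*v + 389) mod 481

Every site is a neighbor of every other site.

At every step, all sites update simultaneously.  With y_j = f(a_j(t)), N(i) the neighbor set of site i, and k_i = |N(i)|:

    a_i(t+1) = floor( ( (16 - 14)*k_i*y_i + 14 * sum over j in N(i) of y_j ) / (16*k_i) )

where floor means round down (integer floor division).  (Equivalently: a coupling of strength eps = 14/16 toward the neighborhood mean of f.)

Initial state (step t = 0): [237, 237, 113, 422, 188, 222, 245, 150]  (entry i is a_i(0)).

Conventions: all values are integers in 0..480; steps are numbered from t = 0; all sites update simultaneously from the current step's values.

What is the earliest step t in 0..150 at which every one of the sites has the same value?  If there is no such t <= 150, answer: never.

Answer: 1
Key observation: Synchronization is absorbing here: once all sites are equal they stay equal, and step 1 is the first all-equal step.

Derivation:
t=0: [237, 237, 113, 422, 188, 222, 245, 150]  (not all equal)
t=1: [301, 301, 301, 301, 301, 301, 301, 301]  (all equal)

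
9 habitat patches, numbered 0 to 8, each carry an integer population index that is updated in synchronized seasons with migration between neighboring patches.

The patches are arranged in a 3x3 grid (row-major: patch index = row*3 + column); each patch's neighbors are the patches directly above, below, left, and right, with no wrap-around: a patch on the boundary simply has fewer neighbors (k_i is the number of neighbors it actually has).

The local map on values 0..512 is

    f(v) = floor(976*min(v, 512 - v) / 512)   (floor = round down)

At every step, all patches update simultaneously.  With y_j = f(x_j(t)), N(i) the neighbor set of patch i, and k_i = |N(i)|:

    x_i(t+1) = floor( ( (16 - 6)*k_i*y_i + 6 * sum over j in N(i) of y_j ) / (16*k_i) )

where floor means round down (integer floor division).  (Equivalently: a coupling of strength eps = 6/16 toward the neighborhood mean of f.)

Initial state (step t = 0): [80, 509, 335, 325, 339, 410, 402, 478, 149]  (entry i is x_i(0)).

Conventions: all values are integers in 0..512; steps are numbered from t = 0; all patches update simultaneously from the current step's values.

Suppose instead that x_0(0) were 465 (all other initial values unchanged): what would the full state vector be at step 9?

Simulating step by step:
t=0: [465, 509, 335, 325, 339, 410, 402, 478, 149]
t=1: [123, 97, 247, 300, 263, 240, 209, 142, 225]
t=2: [256, 262, 413, 390, 419, 457, 375, 331, 403]
t=3: [437, 404, 226, 260, 219, 136, 271, 296, 213]
t=4: [217, 251, 355, 427, 387, 318, 453, 417, 379]
t=5: [378, 417, 345, 196, 260, 329, 134, 188, 261]
t=6: [263, 244, 297, 356, 418, 377, 296, 375, 431]
t=7: [439, 423, 391, 318, 231, 253, 361, 256, 193]
t=8: [187, 206, 265, 338, 416, 430, 340, 441, 411]
t=9: [358, 371, 396, 315, 209, 203, 291, 172, 174]

Answer: [358, 371, 396, 315, 209, 203, 291, 172, 174]
Key observation: This trace re-runs the system from the modified initial state.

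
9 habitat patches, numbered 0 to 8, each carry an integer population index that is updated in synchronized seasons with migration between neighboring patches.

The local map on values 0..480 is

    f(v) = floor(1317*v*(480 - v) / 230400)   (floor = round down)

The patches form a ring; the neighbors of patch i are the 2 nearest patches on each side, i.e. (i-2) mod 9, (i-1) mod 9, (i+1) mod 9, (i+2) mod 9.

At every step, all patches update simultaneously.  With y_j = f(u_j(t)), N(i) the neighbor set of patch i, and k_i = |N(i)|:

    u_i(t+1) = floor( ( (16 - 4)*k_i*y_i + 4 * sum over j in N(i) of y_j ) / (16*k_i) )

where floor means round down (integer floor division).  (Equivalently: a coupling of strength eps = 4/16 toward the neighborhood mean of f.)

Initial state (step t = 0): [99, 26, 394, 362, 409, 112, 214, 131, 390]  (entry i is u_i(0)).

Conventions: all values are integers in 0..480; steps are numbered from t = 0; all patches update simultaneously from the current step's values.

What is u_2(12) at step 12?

Answer: u_2(12) = 305

Derivation:
t=0: [99, 26, 394, 362, 409, 112, 214, 131, 390]
t=1: [206, 103, 187, 224, 186, 238, 297, 256, 204]
t=2: [315, 245, 308, 318, 313, 326, 313, 325, 314]
t=3: [298, 321, 302, 296, 297, 288, 296, 288, 298]
t=4: [309, 295, 306, 309, 310, 315, 311, 314, 309]
t=5: [302, 308, 304, 302, 300, 297, 299, 297, 302]
t=6: [306, 303, 305, 306, 307, 309, 308, 309, 307]
t=7: [304, 305, 304, 304, 303, 302, 302, 302, 303]
t=8: [305, 305, 305, 305, 306, 306, 306, 306, 306]
t=9: [304, 304, 304, 304, 304, 304, 304, 304, 304]
t=10: [305, 305, 305, 305, 305, 305, 305, 305, 305]
t=11: [305, 305, 305, 305, 305, 305, 305, 305, 305]
t=12: [305, 305, 305, 305, 305, 305, 305, 305, 305]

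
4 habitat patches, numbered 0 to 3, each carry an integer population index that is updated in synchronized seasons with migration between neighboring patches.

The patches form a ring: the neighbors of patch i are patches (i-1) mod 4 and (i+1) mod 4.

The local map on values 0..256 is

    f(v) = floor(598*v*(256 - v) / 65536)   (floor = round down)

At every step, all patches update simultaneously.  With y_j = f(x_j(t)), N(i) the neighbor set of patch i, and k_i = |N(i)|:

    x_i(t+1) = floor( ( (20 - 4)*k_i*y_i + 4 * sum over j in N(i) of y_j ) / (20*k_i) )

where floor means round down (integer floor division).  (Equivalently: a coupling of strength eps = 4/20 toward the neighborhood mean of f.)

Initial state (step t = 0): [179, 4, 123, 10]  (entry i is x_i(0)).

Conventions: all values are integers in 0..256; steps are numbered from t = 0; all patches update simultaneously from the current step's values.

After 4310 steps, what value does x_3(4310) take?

Simulating step by step:
t=0: [179, 4, 123, 10]
t=1: [103, 34, 122, 45]
t=2: [129, 83, 134, 98]
t=3: [146, 134, 146, 142]
t=4: [146, 148, 146, 146]
t=5: [145, 145, 145, 146]
t=6: [146, 146, 146, 146]
t=7: [146, 146, 146, 146]

Answer: x_3(4310) = 146
Key observation: The state at step 6, [146, 146, 146, 146], reappears at step 7: the system is in a cycle of period 1 from step 6 on.  Therefore the state at step 4310 equals the state at step 6 + ((4310 - 6) mod 1) = 6, which is [146, 146, 146, 146].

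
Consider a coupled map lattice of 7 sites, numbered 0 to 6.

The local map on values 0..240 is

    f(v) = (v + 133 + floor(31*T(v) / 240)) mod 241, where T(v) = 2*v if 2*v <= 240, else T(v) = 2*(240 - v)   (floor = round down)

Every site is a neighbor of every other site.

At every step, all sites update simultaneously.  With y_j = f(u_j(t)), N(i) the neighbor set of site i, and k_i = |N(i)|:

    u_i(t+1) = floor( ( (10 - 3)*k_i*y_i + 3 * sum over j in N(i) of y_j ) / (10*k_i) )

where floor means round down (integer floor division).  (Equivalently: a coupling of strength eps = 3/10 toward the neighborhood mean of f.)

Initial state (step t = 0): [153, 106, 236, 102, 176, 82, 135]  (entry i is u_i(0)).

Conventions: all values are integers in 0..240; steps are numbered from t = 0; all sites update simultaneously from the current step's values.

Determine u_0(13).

Simulating step by step:
t=0: [153, 106, 236, 102, 176, 82, 135]
t=1: [74, 47, 114, 43, 85, 184, 65]
t=2: [206, 183, 81, 180, 214, 117, 198]
t=3: [107, 96, 190, 94, 111, 63, 103]
t=4: [37, 28, 81, 26, 40, 158, 33]
t=5: [175, 167, 210, 165, 177, 104, 171]
t=6: [80, 76, 97, 76, 81, 40, 78]
t=7: [219, 215, 76, 215, 219, 186, 217]
t=8: [119, 118, 192, 118, 119, 103, 118]
t=9: [42, 41, 78, 41, 42, 29, 41]
t=10: [186, 185, 216, 185, 186, 175, 185]
t=11: [91, 91, 106, 91, 91, 86, 91]
t=12: [6, 6, 19, 6, 6, 2, 6]
t=13: [140, 140, 150, 140, 140, 137, 140]

Answer: u_0(13) = 140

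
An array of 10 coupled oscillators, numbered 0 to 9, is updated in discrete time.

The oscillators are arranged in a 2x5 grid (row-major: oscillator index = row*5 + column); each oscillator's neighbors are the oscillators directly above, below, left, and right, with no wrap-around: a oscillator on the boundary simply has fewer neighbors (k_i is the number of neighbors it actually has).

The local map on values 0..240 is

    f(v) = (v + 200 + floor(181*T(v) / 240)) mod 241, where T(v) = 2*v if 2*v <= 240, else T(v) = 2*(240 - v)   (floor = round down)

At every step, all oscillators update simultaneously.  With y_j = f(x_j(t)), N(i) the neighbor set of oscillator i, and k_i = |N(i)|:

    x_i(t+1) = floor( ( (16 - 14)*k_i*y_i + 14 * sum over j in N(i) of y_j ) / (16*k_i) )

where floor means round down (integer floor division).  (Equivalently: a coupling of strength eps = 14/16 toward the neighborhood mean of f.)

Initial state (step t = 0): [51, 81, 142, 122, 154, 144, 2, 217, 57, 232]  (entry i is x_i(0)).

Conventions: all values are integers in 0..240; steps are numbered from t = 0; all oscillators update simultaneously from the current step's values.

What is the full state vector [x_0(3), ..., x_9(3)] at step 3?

Simulating step by step:
t=0: [51, 81, 142, 122, 154, 144, 2, 217, 57, 232]
t=1: [84, 107, 114, 33, 96, 128, 135, 117, 138, 70]
t=2: [126, 81, 81, 66, 101, 80, 74, 8, 55, 107]
t=3: [142, 113, 167, 152, 180, 89, 175, 144, 178, 163]

Answer: [142, 113, 167, 152, 180, 89, 175, 144, 178, 163]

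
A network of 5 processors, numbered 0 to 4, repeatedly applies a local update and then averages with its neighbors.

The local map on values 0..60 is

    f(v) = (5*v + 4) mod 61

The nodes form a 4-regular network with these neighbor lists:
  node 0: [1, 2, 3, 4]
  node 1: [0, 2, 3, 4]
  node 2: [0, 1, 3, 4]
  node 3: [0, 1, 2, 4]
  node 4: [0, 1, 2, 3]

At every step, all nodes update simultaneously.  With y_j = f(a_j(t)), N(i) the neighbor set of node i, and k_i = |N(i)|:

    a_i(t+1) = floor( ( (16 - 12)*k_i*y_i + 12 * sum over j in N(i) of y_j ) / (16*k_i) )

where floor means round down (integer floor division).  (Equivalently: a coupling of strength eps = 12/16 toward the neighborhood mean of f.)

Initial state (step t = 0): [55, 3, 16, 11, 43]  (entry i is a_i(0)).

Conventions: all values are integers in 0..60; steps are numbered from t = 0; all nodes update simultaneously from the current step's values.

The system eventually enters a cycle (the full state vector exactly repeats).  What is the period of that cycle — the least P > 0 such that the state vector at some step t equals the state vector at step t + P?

Answer: 9
Key observation: The state at step 2, [51, 50, 50, 51, 51], reappears at step 11 — and no state repeats earlier — so the cycle the system enters has period 9.

Derivation:
t=0: [55, 3, 16, 11, 43]
t=1: [34, 33, 33, 35, 34]
t=2: [51, 50, 50, 51, 51]
t=3: [13, 12, 12, 13, 13]
t=4: [6, 5, 5, 6, 6]
t=5: [32, 31, 31, 32, 32]
t=6: [40, 39, 39, 40, 40]
t=7: [19, 18, 18, 19, 19]
t=8: [36, 35, 35, 36, 36]
t=9: [22, 25, 25, 22, 22]
t=10: [35, 32, 32, 35, 35]
t=11: [51, 50, 50, 51, 51]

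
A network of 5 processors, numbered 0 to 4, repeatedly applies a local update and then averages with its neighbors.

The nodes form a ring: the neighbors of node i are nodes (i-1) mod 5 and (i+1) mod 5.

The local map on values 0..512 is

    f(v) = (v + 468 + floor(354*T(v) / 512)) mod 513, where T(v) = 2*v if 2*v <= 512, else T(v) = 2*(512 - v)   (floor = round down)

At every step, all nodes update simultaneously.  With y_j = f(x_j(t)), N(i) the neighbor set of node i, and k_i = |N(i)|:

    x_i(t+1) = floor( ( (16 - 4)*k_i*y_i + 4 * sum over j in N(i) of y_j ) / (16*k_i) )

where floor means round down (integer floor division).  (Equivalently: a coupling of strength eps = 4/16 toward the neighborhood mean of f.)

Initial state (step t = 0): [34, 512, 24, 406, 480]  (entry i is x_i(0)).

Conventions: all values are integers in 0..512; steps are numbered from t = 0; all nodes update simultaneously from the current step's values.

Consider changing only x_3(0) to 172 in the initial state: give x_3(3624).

Answer: x_3(3624) = 478
Key observation: The state at step 22, [424, 137, 424, 478, 478], reappears at step 26: the system is in a cycle of period 4 from step 22 on.  Therefore the state at step 3624 equals the state at step 22 + ((3624 - 22) mod 4) = 24, which is [424, 136, 424, 478, 478].

Derivation:
t=0: [34, 512, 24, 172, 480]
t=1: [145, 356, 112, 334, 409]
t=2: [289, 74, 170, 107, 419]
t=3: [108, 148, 312, 264, 407]
t=4: [260, 260, 66, 103, 412]
t=5: [106, 57, 115, 227, 410]
t=6: [229, 122, 244, 463, 467]
t=7: [466, 249, 108, 427, 486]
t=8: [426, 113, 225, 460, 479]
t=9: [462, 291, 457, 485, 482]
t=10: [429, 150, 430, 478, 478]
t=11: [472, 358, 472, 482, 482]
t=12: [422, 129, 422, 478, 478]
t=13: [468, 321, 468, 482, 482]
t=14: [425, 141, 425, 478, 478]
t=15: [471, 342, 471, 482, 482]
t=16: [423, 134, 423, 478, 478]
t=17: [470, 330, 470, 482, 482]
t=18: [424, 138, 424, 478, 478]
t=19: [470, 337, 470, 482, 482]
t=20: [424, 135, 424, 478, 478]
t=21: [469, 332, 469, 482, 482]
t=22: [424, 137, 424, 478, 478]
t=23: [470, 335, 470, 482, 482]
t=24: [424, 136, 424, 478, 478]
t=25: [469, 334, 469, 482, 482]
t=26: [424, 137, 424, 478, 478]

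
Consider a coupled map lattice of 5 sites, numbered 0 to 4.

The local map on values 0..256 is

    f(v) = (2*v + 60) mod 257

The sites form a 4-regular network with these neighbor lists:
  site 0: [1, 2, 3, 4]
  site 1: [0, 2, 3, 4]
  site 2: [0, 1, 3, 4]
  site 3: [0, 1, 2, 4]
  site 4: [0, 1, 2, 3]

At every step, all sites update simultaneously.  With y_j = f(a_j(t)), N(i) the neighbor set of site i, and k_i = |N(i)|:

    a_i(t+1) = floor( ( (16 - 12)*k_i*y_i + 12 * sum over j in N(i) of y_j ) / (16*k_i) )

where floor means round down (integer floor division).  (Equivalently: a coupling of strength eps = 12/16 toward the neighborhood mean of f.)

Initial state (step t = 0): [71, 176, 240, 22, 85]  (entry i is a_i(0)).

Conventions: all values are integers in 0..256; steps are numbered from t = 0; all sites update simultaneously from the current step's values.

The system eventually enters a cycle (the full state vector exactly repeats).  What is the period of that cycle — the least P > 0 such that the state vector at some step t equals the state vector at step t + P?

Simulating step by step:
t=0: [71, 176, 240, 22, 85]
t=1: [147, 144, 136, 140, 148]
t=2: [89, 89, 88, 88, 89]
t=3: [237, 237, 237, 237, 237]
t=4: [20, 20, 20, 20, 20]
t=5: [100, 100, 100, 100, 100]
t=6: [3, 3, 3, 3, 3]
t=7: [66, 66, 66, 66, 66]
t=8: [192, 192, 192, 192, 192]
t=9: [187, 187, 187, 187, 187]
t=10: [177, 177, 177, 177, 177]
t=11: [157, 157, 157, 157, 157]
t=12: [117, 117, 117, 117, 117]
t=13: [37, 37, 37, 37, 37]
t=14: [134, 134, 134, 134, 134]
t=15: [71, 71, 71, 71, 71]
t=16: [202, 202, 202, 202, 202]
t=17: [207, 207, 207, 207, 207]
t=18: [217, 217, 217, 217, 217]
t=19: [237, 237, 237, 237, 237]

Answer: 16
Key observation: The state at step 3, [237, 237, 237, 237, 237], reappears at step 19 — and no state repeats earlier — so the cycle the system enters has period 16.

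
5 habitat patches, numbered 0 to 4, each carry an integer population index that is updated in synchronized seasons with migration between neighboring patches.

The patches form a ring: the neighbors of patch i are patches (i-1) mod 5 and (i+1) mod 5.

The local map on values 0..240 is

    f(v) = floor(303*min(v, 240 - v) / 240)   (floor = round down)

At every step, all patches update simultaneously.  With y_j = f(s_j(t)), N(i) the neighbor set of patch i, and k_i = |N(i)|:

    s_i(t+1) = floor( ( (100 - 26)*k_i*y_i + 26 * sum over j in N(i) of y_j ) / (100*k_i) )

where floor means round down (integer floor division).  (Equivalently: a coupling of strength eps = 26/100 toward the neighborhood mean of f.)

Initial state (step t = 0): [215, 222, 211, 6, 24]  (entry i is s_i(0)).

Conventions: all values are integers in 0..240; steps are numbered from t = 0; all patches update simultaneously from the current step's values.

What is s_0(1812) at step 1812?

Simulating step by step:
t=0: [215, 222, 211, 6, 24]
t=1: [29, 24, 30, 13, 27]
t=2: [34, 31, 33, 21, 31]
t=3: [41, 39, 38, 29, 37]
t=4: [50, 49, 45, 38, 45]
t=5: [61, 60, 55, 49, 55]
t=6: [75, 74, 68, 63, 69]
t=7: [92, 92, 85, 80, 86]
t=8: [114, 114, 107, 102, 108]
t=9: [142, 141, 135, 129, 135]
t=10: [124, 124, 132, 137, 131]
t=11: [144, 144, 136, 131, 137]
t=12: [122, 122, 130, 135, 129]
t=13: [146, 146, 138, 133, 140]
t=14: [119, 119, 127, 132, 126]
t=15: [149, 148, 142, 137, 143]
t=16: [115, 116, 123, 128, 122]
t=17: [145, 146, 146, 142, 146]
t=18: [118, 118, 118, 121, 118]
t=19: [148, 148, 148, 149, 148]
t=20: [116, 116, 115, 114, 115]
t=21: [145, 145, 144, 143, 144]
t=22: [119, 119, 120, 121, 120]
t=23: [150, 150, 150, 150, 150]
t=24: [113, 113, 113, 113, 113]
t=25: [142, 142, 142, 142, 142]
t=26: [123, 123, 123, 123, 123]
t=27: [147, 147, 147, 147, 147]
t=28: [117, 117, 117, 117, 117]
t=29: [147, 147, 147, 147, 147]

Answer: s_0(1812) = 117
Key observation: The state at step 27, [147, 147, 147, 147, 147], reappears at step 29: the system is in a cycle of period 2 from step 27 on.  Therefore the state at step 1812 equals the state at step 27 + ((1812 - 27) mod 2) = 28, which is [117, 117, 117, 117, 117].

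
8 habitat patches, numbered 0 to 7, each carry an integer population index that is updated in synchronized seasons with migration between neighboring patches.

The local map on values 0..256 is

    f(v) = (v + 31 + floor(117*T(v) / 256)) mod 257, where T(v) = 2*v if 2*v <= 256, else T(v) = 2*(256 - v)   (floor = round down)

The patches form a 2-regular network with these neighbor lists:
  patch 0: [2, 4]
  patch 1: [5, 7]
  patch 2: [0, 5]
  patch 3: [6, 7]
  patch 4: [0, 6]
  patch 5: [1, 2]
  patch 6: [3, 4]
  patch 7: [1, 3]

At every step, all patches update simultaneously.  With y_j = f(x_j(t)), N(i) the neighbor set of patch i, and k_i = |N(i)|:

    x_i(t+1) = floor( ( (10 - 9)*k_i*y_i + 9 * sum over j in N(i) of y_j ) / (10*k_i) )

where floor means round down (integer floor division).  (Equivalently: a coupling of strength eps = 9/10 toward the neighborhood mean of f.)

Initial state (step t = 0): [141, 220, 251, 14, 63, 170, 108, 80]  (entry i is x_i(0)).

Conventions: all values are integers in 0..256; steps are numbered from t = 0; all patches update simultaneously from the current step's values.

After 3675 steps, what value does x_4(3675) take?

Simulating step by step:
t=0: [141, 220, 251, 14, 63, 170, 108, 80]
t=1: [83, 95, 21, 195, 130, 26, 117, 55]
t=2: [59, 118, 128, 177, 201, 135, 44, 119]
t=3: [34, 34, 74, 54, 118, 125, 33, 125]
t=4: [202, 21, 66, 61, 111, 121, 184, 104]
t=5: [182, 112, 29, 128, 45, 103, 177, 121]
t=6: [93, 129, 121, 14, 32, 171, 63, 119]
t=7: [64, 12, 104, 74, 171, 13, 82, 34]
t=8: [128, 73, 116, 144, 155, 132, 106, 110]
t=9: [125, 134, 42, 215, 115, 192, 41, 109]
t=10: [164, 120, 27, 159, 80, 60, 135, 44]
t=11: [121, 117, 83, 62, 36, 52, 94, 22]
t=12: [130, 116, 79, 142, 106, 212, 132, 188]
t=13: [188, 47, 38, 21, 40, 198, 115, 125]
t=14: [96, 29, 32, 125, 134, 102, 105, 87]
t=15: [71, 198, 207, 193, 202, 102, 37, 64]
t=16: [39, 173, 178, 116, 122, 45, 32, 37]
t=17: [24, 100, 102, 112, 89, 31, 126, 133]
t=18: [199, 71, 97, 39, 61, 210, 202, 212]
t=19: [165, 40, 44, 33, 37, 174, 115, 124]
t=20: [99, 25, 31, 127, 132, 102, 112, 91]
t=21: [71, 201, 209, 204, 211, 98, 40, 63]
t=22: [39, 168, 175, 118, 125, 44, 33, 37]
t=23: [26, 99, 101, 113, 90, 31, 130, 135]
t=24: [200, 71, 98, 41, 64, 208, 204, 212]
t=25: [169, 39, 44, 33, 37, 175, 120, 126]
t=26: [99, 27, 31, 17, 21, 101, 88, 91]
t=27: [94, 201, 208, 188, 195, 99, 80, 85]
t=28: [43, 188, 196, 172, 179, 44, 40, 41]
t=29: [32, 103, 105, 99, 101, 33, 30, 31]
t=30: [213, 105, 106, 102, 103, 215, 208, 210]
t=31: [210, 46, 46, 45, 45, 211, 206, 208]
t=32: [108, 34, 35, 34, 34, 109, 107, 108]
t=33: [110, 223, 223, 222, 222, 110, 109, 110]
t=34: [48, 219, 219, 218, 218, 48, 48, 48]
t=35: [35, 112, 112, 112, 112, 35, 35, 35]
t=36: [230, 111, 111, 111, 111, 230, 230, 230]
t=37: [221, 48, 48, 48, 48, 221, 221, 221]
t=38: [112, 35, 35, 35, 35, 112, 112, 112]
t=39: [111, 230, 230, 230, 230, 111, 111, 111]
t=40: [48, 221, 221, 221, 221, 48, 48, 48]
t=41: [35, 112, 112, 112, 112, 35, 35, 35]

Answer: x_4(3675) = 230
Key observation: The state at step 35, [35, 112, 112, 112, 112, 35, 35, 35], reappears at step 41: the system is in a cycle of period 6 from step 35 on.  Therefore the state at step 3675 equals the state at step 35 + ((3675 - 35) mod 6) = 39, which is [111, 230, 230, 230, 230, 111, 111, 111].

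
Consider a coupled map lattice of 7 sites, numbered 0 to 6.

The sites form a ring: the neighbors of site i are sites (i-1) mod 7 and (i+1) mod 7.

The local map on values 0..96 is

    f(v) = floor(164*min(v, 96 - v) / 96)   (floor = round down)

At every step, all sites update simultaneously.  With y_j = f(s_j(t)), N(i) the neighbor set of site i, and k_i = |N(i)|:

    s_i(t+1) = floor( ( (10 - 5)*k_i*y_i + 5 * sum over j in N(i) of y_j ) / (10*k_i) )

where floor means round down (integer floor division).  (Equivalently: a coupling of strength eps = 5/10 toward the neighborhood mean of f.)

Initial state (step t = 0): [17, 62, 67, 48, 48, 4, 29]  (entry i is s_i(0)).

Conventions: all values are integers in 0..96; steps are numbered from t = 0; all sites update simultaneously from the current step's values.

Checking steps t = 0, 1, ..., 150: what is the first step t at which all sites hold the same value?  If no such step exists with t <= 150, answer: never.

Answer: never
Key observation: The state at step 17 reappears at step 21 — the system is in a cycle of period 4 from step 17 on.  No step 0..21 is synchronized, and the cycle repeats forever, so no step up to 150 (or ever) has all sites equal.

Derivation:
t=0: [17, 62, 67, 48, 48, 4, 29]  (not all equal)
t=1: [41, 48, 59, 73, 63, 35, 33]  (not all equal)
t=2: [69, 74, 61, 49, 52, 57, 60]  (not all equal)
t=3: [47, 44, 58, 73, 74, 67, 58]  (not all equal)
t=4: [74, 73, 60, 44, 40, 49, 64]  (not all equal)
t=5: [41, 44, 59, 69, 72, 70, 56]  (not all equal)
t=6: [70, 70, 61, 49, 43, 49, 62]  (not all equal)
t=7: [47, 47, 60, 73, 76, 72, 60]  (not all equal)
t=8: [75, 75, 60, 43, 37, 44, 60]  (not all equal)
t=9: [41, 41, 57, 67, 68, 68, 58]  (not all equal)
t=10: [68, 69, 62, 52, 47, 51, 61]  (not all equal)
t=11: [49, 49, 59, 72, 77, 72, 60]  (not all equal)
t=12: [75, 75, 61, 44, 36, 43, 60]  (not all equal)
t=13: [41, 41, 57, 67, 67, 67, 57]  (not all equal)
t=14: [69, 69, 62, 53, 49, 53, 62]  (not all equal)
t=15: [49, 49, 58, 71, 76, 71, 58]  (not all equal)
t=16: [76, 76, 62, 45, 38, 45, 62]  (not all equal)
t=17: [40, 40, 56, 68, 70, 68, 56]  (not all equal)
t=18: [68, 68, 62, 51, 45, 51, 62]  (not all equal)
t=19: [49, 49, 59, 71, 76, 71, 59]  (not all equal)
t=20: [75, 75, 62, 45, 38, 45, 62]  (not all equal)
t=21: [40, 40, 56, 68, 70, 68, 56]  (not all equal)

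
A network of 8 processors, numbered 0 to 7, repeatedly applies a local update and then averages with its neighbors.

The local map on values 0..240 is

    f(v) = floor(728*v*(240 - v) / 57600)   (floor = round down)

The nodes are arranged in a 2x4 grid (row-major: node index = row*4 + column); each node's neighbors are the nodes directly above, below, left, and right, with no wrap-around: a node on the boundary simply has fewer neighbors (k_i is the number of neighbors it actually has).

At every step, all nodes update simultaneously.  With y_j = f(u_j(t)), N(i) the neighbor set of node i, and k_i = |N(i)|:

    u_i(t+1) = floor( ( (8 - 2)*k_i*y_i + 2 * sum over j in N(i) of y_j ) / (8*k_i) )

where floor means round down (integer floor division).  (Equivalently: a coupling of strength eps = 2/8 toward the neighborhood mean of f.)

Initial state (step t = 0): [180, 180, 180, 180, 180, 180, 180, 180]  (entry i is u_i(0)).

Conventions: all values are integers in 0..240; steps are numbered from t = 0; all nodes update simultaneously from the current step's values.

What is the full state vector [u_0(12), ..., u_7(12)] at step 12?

Simulating step by step:
t=0: [180, 180, 180, 180, 180, 180, 180, 180]
t=1: [136, 136, 136, 136, 136, 136, 136, 136]
t=2: [178, 178, 178, 178, 178, 178, 178, 178]
t=3: [139, 139, 139, 139, 139, 139, 139, 139]
t=4: [177, 177, 177, 177, 177, 177, 177, 177]
t=5: [140, 140, 140, 140, 140, 140, 140, 140]
t=6: [176, 176, 176, 176, 176, 176, 176, 176]
t=7: [142, 142, 142, 142, 142, 142, 142, 142]
t=8: [175, 175, 175, 175, 175, 175, 175, 175]
t=9: [143, 143, 143, 143, 143, 143, 143, 143]
t=10: [175, 175, 175, 175, 175, 175, 175, 175]
t=11: [143, 143, 143, 143, 143, 143, 143, 143]
t=12: [175, 175, 175, 175, 175, 175, 175, 175]

Answer: [175, 175, 175, 175, 175, 175, 175, 175]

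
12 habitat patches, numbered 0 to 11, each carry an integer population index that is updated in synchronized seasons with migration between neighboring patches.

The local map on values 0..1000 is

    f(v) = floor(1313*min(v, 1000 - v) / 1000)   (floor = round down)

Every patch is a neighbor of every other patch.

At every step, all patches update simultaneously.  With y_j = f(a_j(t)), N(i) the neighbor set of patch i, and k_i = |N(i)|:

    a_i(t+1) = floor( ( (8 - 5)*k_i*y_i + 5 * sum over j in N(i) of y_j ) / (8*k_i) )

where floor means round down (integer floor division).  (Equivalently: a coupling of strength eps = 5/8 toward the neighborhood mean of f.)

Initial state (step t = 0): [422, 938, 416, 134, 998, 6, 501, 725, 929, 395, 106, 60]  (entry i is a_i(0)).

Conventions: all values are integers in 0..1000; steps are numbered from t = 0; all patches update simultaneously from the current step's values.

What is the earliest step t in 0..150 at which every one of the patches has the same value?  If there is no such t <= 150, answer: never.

Answer: 8
Key observation: Synchronization is absorbing here: once all patches are equal they stay equal, and step 8 is the first all-equal step.

Derivation:
t=0: [422, 938, 416, 134, 998, 6, 501, 725, 929, 395, 106, 60]  (not all equal)
t=1: [358, 208, 356, 238, 182, 184, 390, 297, 211, 347, 226, 207]  (not all equal)
t=2: [388, 325, 387, 337, 314, 315, 401, 362, 326, 383, 332, 324]  (not all equal)
t=3: [474, 448, 474, 453, 443, 443, 479, 463, 448, 472, 450, 447]  (not all equal)
t=4: [607, 596, 607, 598, 594, 594, 609, 602, 596, 606, 597, 595]  (not all equal)
t=5: [521, 526, 521, 525, 527, 527, 521, 523, 526, 522, 526, 526]  (not all equal)
t=6: [625, 623, 625, 623, 623, 623, 625, 624, 623, 625, 623, 623]  (not all equal)
t=7: [493, 494, 493, 494, 494, 494, 493, 493, 494, 493, 494, 494]  (not all equal)
t=8: [647, 647, 647, 647, 647, 647, 647, 647, 647, 647, 647, 647]  (all equal)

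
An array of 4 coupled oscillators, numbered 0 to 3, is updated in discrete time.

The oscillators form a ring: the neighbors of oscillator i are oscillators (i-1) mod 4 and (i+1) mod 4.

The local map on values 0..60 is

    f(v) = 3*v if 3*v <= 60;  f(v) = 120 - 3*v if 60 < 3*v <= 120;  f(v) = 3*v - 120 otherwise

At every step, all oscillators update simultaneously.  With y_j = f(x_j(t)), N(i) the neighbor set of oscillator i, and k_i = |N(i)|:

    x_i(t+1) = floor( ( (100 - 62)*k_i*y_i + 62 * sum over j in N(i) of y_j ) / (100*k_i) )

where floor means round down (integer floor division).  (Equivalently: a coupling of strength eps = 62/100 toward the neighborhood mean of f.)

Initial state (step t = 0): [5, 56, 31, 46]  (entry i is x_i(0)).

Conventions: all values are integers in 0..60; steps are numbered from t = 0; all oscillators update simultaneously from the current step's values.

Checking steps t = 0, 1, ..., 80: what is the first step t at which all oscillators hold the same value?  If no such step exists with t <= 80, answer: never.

Answer: 10
Key observation: Synchronization is absorbing here: once all oscillators are equal they stay equal, and step 10 is the first all-equal step.

Derivation:
t=0: [5, 56, 31, 46]  (not all equal)
t=1: [26, 31, 30, 19]  (not all equal)
t=2: [42, 32, 37, 43]  (not all equal)
t=3: [12, 13, 13, 8]  (not all equal)
t=4: [33, 38, 34, 32]  (not all equal)
t=5: [17, 14, 16, 21]  (not all equal)
t=6: [50, 46, 48, 52]  (not all equal)
t=7: [28, 23, 25, 30]  (not all equal)
t=8: [38, 44, 42, 36]  (not all equal)
t=9: [9, 8, 9, 8]  (not all equal)
t=10: [25, 25, 25, 25]  (all equal)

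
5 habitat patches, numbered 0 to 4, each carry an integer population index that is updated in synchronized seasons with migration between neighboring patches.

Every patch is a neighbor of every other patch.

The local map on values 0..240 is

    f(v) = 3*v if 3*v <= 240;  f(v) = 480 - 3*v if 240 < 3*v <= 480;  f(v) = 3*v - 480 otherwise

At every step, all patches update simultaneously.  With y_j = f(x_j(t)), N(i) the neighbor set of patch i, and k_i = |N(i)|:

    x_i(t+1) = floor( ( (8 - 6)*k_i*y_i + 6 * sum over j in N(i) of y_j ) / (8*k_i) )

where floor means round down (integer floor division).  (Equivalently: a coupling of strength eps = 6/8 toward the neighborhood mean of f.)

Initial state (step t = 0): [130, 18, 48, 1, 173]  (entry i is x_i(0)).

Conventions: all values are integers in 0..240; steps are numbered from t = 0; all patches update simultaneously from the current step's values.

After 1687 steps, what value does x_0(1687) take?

Answer: x_0(1687) = 189
Key observation: The state at step 4, [153, 153, 153, 153, 153], reappears at step 12: the system is in a cycle of period 8 from step 4 on.  Therefore the state at step 1687 equals the state at step 4 + ((1687 - 4) mod 8) = 7, which is [189, 189, 189, 189, 189].

Derivation:
t=0: [130, 18, 48, 1, 173]
t=1: [67, 65, 70, 62, 64]
t=2: [197, 196, 197, 196, 196]
t=3: [109, 109, 109, 109, 109]
t=4: [153, 153, 153, 153, 153]
t=5: [21, 21, 21, 21, 21]
t=6: [63, 63, 63, 63, 63]
t=7: [189, 189, 189, 189, 189]
t=8: [87, 87, 87, 87, 87]
t=9: [219, 219, 219, 219, 219]
t=10: [177, 177, 177, 177, 177]
t=11: [51, 51, 51, 51, 51]
t=12: [153, 153, 153, 153, 153]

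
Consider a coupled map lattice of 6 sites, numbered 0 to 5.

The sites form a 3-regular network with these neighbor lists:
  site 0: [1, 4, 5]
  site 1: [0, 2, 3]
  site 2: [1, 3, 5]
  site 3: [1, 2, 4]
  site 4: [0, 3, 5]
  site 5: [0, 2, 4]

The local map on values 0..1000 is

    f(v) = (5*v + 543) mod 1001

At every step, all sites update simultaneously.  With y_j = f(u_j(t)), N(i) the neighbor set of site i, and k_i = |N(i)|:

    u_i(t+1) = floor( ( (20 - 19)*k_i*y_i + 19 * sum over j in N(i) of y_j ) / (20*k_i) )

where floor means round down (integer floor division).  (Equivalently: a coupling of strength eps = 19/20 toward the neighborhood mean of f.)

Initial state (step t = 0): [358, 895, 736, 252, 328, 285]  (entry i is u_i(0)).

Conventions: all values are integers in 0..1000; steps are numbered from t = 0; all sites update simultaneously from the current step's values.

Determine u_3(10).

Simulating step by step:
t=0: [358, 895, 736, 252, 328, 285]
t=1: [384, 428, 575, 170, 674, 279]
t=2: [823, 435, 657, 654, 612, 612]
t=3: [639, 760, 714, 718, 683, 688]
t=4: [756, 325, 463, 450, 631, 618]
t=5: [488, 630, 545, 583, 585, 623]
t=6: [622, 573, 583, 472, 685, 574]
t=7: [596, 655, 566, 622, 669, 676]
t=8: [855, 528, 773, 688, 706, 608]
t=9: [303, 705, 571, 255, 755, 436]
t=10: [350, 404, 527, 285, 520, 278]

Answer: u_3(10) = 285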